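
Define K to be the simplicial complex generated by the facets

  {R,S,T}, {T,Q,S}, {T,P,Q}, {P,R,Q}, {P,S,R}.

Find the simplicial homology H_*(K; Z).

H_0 = Z,  H_1 = Z,  H_2 = 0.

Order the vertices as P < Q < R < S < T. Listing each simplex with vertices in this order, K has dimension 2 with simplices:

  0-simplices (5): P, Q, R, S, T
  1-simplices (10): PQ, PR, PS, PT, QR, QS, QT, RS, RT, ST
  2-simplices (5): PQR, PQT, PRS, QST, RST

giving chain groups C_0 ≅ Z^5, C_1 ≅ Z^10, C_2 ≅ Z^5.

∂_1: C_1 → C_0 maps an edge to its endpoints' difference, ∂[p,q] = q − p. For instance
  ∂RS = S − R.
The 5×10 boundary matrix has rank 4 and Smith normal form diag(1,1,1,1).

∂_2: C_2 → C_1 acts by ∂[p,q,r] = [q,r] − [p,r] + [p,q]. For instance
  ∂PRS = RS − PS + PR,
  ∂QST = ST − QT + QS.
The resulting 10×5 matrix has rank 5, and its Smith normal form has invariant factors (1,1,1,1,1).

From H_k ≅ ker(∂_k) / im(∂_{k+1}) we obtain:

  H_0: rank C_0 − rank ∂_1 = 5 − 4 = 1, and the invariant factors of ∂_1 are all 1, so H_0 ≅ Z.
  H_1: rank ker ∂_1 − rank ∂_2 = (10 − 4) − 5 = 1, and the invariant factors of ∂_2 are all 1, so H_1 ≅ Z.
  H_2: rank ker ∂_2 − rank ∂_3 = (5 − 5) − 0 = 0, and there is no ∂_3, so H_2 ≅ 0.

As a check, the Euler characteristic is 5 − 10 + 5 = 0, which agrees with 1 − 1 + 0 = 0.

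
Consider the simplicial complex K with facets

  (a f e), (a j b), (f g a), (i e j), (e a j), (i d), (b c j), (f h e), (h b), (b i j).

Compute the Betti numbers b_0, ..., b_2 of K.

b_0 = 1, b_1 = 1, b_2 = 0.

We work with the vertex ordering a < b < c < d < e < f < g < h < i < j. The simplices of K, each written with vertices in increasing order, are:

  0-simplices (10): a, b, c, d, e, f, g, h, i, j
  1-simplices (18): ab, ae, af, ag, aj, bc, bh, bi, bj, cj, di, ef, eh, ei, ej, fg, fh, ij
  2-simplices (8): abj, aef, aej, afg, bcj, bij, efh, eij

so the chain groups are C_0 ≅ Z^10, C_1 ≅ Z^18, C_2 ≅ Z^8.

∂_1: C_1 → C_0 is given by ∂[p,q] = [q] − [p]. For instance
  ∂af = f − a.
This gives a 10×18 integer matrix of rank 9; reducing to Smith normal form yields diagonal entries (1,1,1,1,1,1,1,1,1).

Boundary ∂_2: C_2 → C_1 sends each 2-simplex [p,q,r] to [q,r] − [p,r] + [p,q]. For instance
  ∂abj = bj − aj + ab,
  ∂bij = ij − bj + bi.
This gives a 18×8 integer matrix of rank 8; reducing to Smith normal form yields diagonal entries (1,1,1,1,1,1,1,1).

Computing H_k = (kernel of ∂_k) / (image of ∂_{k+1}):

  H_0: rank C_0 − rank ∂_1 = 10 − 9 = 1, and the invariant factors of ∂_1 are all 1, so H_0 = Z.
  H_1: rank ker ∂_1 − rank ∂_2 = (18 − 9) − 8 = 1, and the invariant factors of ∂_2 are all 1, so H_1 = Z.
  H_2: rank ker ∂_2 − rank ∂_3 = (8 − 8) − 0 = 0, and there is no ∂_3, so H_2 = 0.

Hence the Betti numbers are b_0 = 1, b_1 = 1, b_2 = 0.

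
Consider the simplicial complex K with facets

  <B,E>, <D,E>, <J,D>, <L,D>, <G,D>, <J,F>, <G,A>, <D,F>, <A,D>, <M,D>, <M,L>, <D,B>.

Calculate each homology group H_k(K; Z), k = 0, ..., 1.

We work with the vertex ordering A < B < D < E < F < G < J < L < M. The simplices of K, each written with vertices in increasing order, are:

  0-simplices (9): A, B, D, E, F, G, J, L, M
  1-simplices (12): AD, AG, BD, BE, DE, DF, DG, DJ, DL, DM, FJ, LM

Hence C_0 ≅ Z^9, C_1 ≅ Z^12.

The boundary map ∂_1: C_1 → C_0 sends each edge [p,q] (with p < q) to q − p.
This gives a 9×12 integer matrix of rank 8; reducing to Smith normal form yields diagonal entries (1,1,1,1,1,1,1,1).

Reading off H_k = ker ∂_k / im ∂_{k+1}:

  H_0: rank C_0 − rank ∂_1 = 9 − 8 = 1, and the invariant factors of ∂_1 are all 1, so H_0 ≅ Z.
  H_1: rank ker ∂_1 − rank ∂_2 = (12 − 8) − 0 = 4, and there is no ∂_2, so H_1 ≅ Z^4.

As a check, the Euler characteristic is 9 − 12 = -3, which agrees with 1 − 4 = -3.

H_0 ≅ Z,  H_1 ≅ Z^4.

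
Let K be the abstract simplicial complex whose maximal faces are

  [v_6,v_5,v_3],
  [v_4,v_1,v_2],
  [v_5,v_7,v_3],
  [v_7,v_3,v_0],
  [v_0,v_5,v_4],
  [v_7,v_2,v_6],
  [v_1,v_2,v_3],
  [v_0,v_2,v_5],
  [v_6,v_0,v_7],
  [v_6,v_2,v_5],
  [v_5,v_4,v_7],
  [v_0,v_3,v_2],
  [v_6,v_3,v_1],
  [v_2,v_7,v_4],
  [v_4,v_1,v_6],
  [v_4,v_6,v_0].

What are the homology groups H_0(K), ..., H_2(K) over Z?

Take the total order v_0 < v_1 < v_2 < v_3 < v_4 < v_5 < v_6 < v_7 on the vertex set. Then K (dimension 2) consists of the simplices:

  0-simplices (8): [v_0], [v_1], [v_2], [v_3], [v_4], [v_5], [v_6], [v_7]
  1-simplices (24): (24 of them)
  2-simplices (16): (16 of them)

so the chain groups are C_0 ≅ Z^8, C_1 ≅ Z^24, C_2 ≅ Z^16.

The boundary map ∂_1: C_1 → C_0 maps an edge to its endpoints' difference, ∂[p,q] = q − p. For instance
  ∂[v_2,v_3] = [v_3] − [v_2].
This gives a 8×24 integer matrix of rank 7; reducing to Smith normal form yields diagonal entries (1,1,1,1,1,1,1).

Boundary ∂_2: C_2 → C_1 acts by ∂[p,q,r] = [q,r] − [p,r] + [p,q]. For instance
  ∂[v_0,v_6,v_7] = [v_6,v_7] − [v_0,v_7] + [v_0,v_6],
  ∂[v_1,v_2,v_4] = [v_2,v_4] − [v_1,v_4] + [v_1,v_2].
The resulting 24×16 matrix has rank 15, and its Smith normal form has invariant factors (1,1,1,1,1,1,1,1,1,1,1,1,1,1,1).

Reading off H_k = ker ∂_k / im ∂_{k+1}:

  H_0: rank C_0 − rank ∂_1 = 8 − 7 = 1, and the invariant factors of ∂_1 are all 1, so H_0 = Z.
  H_1: rank ker ∂_1 − rank ∂_2 = (24 − 7) − 15 = 2, and the invariant factors of ∂_2 are all 1, so H_1 = Z^2.
  H_2: rank ker ∂_2 − rank ∂_3 = (16 − 15) − 0 = 1, and there is no ∂_3, so H_2 = Z.

As a check, the Euler characteristic is 8 − 24 + 16 = 0, which agrees with 1 − 2 + 1 = 0.

H_0 = Z,  H_1 = Z^2,  H_2 = Z.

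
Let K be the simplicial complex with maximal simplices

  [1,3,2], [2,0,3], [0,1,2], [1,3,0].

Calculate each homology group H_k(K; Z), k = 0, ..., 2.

H_0 = Z,  H_1 = 0,  H_2 = Z.

K has 4 vertices, 6 edges, 4 triangles.
rank ∂_0 = 0, rank ∂_1 = 3 ⇒ b_0 = 4 − 0 − 3 = 1; all invariant factors of ∂_1 are 1 so no torsion. So H_0 = Z.
rank ∂_1 = 3, rank ∂_2 = 3 ⇒ b_1 = 6 − 3 − 3 = 0; all invariant factors of ∂_2 are 1 so no torsion. So H_1 = 0.
rank ∂_2 = 3, rank ∂_3 = 0 ⇒ b_2 = 4 − 3 − 0 = 1. So H_2 = Z.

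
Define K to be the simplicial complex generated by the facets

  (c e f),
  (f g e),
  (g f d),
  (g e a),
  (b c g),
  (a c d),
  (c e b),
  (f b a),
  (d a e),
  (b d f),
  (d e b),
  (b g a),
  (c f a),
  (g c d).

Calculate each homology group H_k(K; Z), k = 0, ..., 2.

Take the total order a < b < c < d < e < f < g on the vertex set. Then K (dimension 2) consists of the simplices:

  0-simplices (7): a, b, c, d, e, f, g
  1-simplices (21): ab, ac, ad, ae, af, ag, bc, bd, be, bf, bg, cd, ce, cf, cg, de, df, dg, ef, eg, fg
  2-simplices (14): abf, abg, acd, acf, ade, aeg, bce, bcg, bde, bdf, cdg, cef, dfg, efg

Hence C_0 ≅ Z^7, C_1 ≅ Z^21, C_2 ≅ Z^14.

Boundary ∂_1: C_1 → C_0 sends each edge [p,q] (with p < q) to q − p. For instance
  ∂ac = c − a.
This gives a 7×21 integer matrix of rank 6; reducing to Smith normal form yields diagonal entries (1,1,1,1,1,1).

Boundary ∂_2: C_2 → C_1 sends each 2-simplex [p,q,r] to [q,r] − [p,r] + [p,q]. For instance
  ∂abf = bf − af + ab,
  ∂bcg = cg − bg + bc.
The resulting 21×14 matrix has rank 13, and its Smith normal form has invariant factors (1,1,1,1,1,1,1,1,1,1,1,1,1).

Computing H_k = (kernel of ∂_k) / (image of ∂_{k+1}):

  H_0: rank C_0 − rank ∂_1 = 7 − 6 = 1, and the invariant factors of ∂_1 are all 1, so H_0 = Z.
  H_1: rank ker ∂_1 − rank ∂_2 = (21 − 6) − 13 = 2, and the invariant factors of ∂_2 are all 1, so H_1 = Z^2.
  H_2: rank ker ∂_2 − rank ∂_3 = (14 − 13) − 0 = 1, and there is no ∂_3, so H_2 = Z.

H_0 ≅ Z,  H_1 ≅ Z^2,  H_2 ≅ Z.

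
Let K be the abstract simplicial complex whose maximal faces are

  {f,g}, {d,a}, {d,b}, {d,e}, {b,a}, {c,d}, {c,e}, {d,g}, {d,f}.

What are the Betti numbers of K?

b_0 = 1, b_1 = 3.

We work with the vertex ordering a < b < c < d < e < f < g. The simplices of K, each written with vertices in increasing order, are:

  0-simplices (7): a, b, c, d, e, f, g
  1-simplices (9): ab, ad, bd, cd, ce, de, df, dg, fg

giving chain groups C_0 ≅ Z^7, C_1 ≅ Z^9.

Boundary ∂_1: C_1 → C_0 is given by ∂[p,q] = [q] − [p]. For instance
  ∂dg = g − d.
This gives a 7×9 integer matrix of rank 6; reducing to Smith normal form yields diagonal entries (1,1,1,1,1,1).

Reading off H_k = ker ∂_k / im ∂_{k+1}:

  H_0: rank C_0 − rank ∂_1 = 7 − 6 = 1, and the invariant factors of ∂_1 are all 1, so H_0 = Z.
  H_1: rank ker ∂_1 − rank ∂_2 = (9 − 6) − 0 = 3, and there is no ∂_2, so H_1 = Z^3.

Hence the Betti numbers are b_0 = 1, b_1 = 3.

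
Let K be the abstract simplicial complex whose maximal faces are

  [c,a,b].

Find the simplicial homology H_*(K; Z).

H_0 ≅ Z,  H_1 = 0,  H_2 = 0.

Order the vertices as a < b < c. Listing each simplex with vertices in this order, K has dimension 2 with simplices:

  0-simplices (3): a, b, c
  1-simplices (3): ab, ac, bc
  2-simplices (1): abc

so the chain groups are C_0 ≅ Z^3, C_1 ≅ Z^3, C_2 ≅ Z^1.

The boundary map ∂_1: C_1 → C_0 sends each edge [p,q] (with p < q) to q − p. For instance
  ∂ac = c − a.
The resulting 3×3 matrix has rank 2, and its Smith normal form has invariant factors (1,1).

Boundary ∂_2: C_2 → C_1 maps a triangle to the signed sum of its edges. For instance
  ∂abc = bc − ac + ab.
This gives a 3×1 integer matrix of rank 1; reducing to Smith normal form yields diagonal entries (1).

Reading off H_k = ker ∂_k / im ∂_{k+1}:

  H_0: rank C_0 − rank ∂_1 = 3 − 2 = 1, and the invariant factors of ∂_1 are all 1, so H_0 = Z.
  H_1: rank ker ∂_1 − rank ∂_2 = (3 − 2) − 1 = 0, and the invariant factors of ∂_2 are all 1, so H_1 = 0.
  H_2: rank ker ∂_2 − rank ∂_3 = (1 − 1) − 0 = 0, and there is no ∂_3, so H_2 = 0.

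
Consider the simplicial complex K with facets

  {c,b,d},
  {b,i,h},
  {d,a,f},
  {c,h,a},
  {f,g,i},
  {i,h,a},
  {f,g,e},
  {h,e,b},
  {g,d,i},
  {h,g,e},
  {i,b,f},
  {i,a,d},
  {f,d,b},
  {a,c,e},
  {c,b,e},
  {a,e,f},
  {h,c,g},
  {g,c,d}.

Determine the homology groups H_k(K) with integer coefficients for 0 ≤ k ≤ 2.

Fix the vertex order a < b < c < d < e < f < g < h < i and write every simplex with vertices in increasing order. Then dim K = 2 and the simplices of K are:

  0-simplices (9): a, b, c, d, e, f, g, h, i
  1-simplices (27): ac, ad, ae, af, ah, ai, bc, bd, be, bf, bh, bi, cd, ce, cg, ch, df, dg, di, ef, eg, eh, fg, fi, gh, gi, hi
  2-simplices (18): ace, ach, adf, adi, aef, ahi, bcd, bce, bdf, beh, bfi, bhi, cdg, cgh, dgi, efg, egh, fgi

so the chain groups are C_0 ≅ Z^9, C_1 ≅ Z^27, C_2 ≅ Z^18.

The boundary map ∂_1: C_1 → C_0 is given by ∂[p,q] = [q] − [p]. For instance
  ∂di = i − d.
As a 9×27 matrix over Z this has rank 8, with invariant factors (1,1,1,1,1,1,1,1).

∂_2: C_2 → C_1 sends each 2-simplex [p,q,r] to [q,r] − [p,r] + [p,q]. For instance
  ∂bhi = hi − bi + bh,
  ∂ach = ch − ah + ac.
The 27×18 boundary matrix has rank 18 and Smith normal form diag(1,1,1,1,1,1,1,1,1,1,1,1,1,1,1,1,1,2).

Now H_k = ker ∂_k / im ∂_{k+1}, so:

  H_0: rank C_0 − rank ∂_1 = 9 − 8 = 1, and the invariant factors of ∂_1 are all 1, so H_0 = Z.
  H_1: rank ker ∂_1 − rank ∂_2 = (27 − 8) − 18 = 1, and ∂_2 has invariant factor 2 > 1, so H_1 = Z ⊕ Z/2Z.
  H_2: rank ker ∂_2 − rank ∂_3 = (18 − 18) − 0 = 0, and there is no ∂_3, so H_2 = 0.

As a check, the Euler characteristic is 9 − 27 + 18 = 0, which agrees with 1 − 1 + 0 = 0.

H_0 = Z,  H_1 = Z ⊕ Z/2Z,  H_2 = 0.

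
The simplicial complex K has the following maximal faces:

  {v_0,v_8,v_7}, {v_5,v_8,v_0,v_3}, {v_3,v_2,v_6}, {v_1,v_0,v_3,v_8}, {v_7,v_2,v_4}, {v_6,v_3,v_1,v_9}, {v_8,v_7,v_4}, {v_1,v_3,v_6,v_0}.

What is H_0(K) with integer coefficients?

H_0 ≅ Z.

We work with the vertex ordering v_0 < v_1 < v_2 < v_3 < v_4 < v_5 < v_6 < v_7 < v_8 < v_9. The simplices of K, each written with vertices in increasing order, are:

  0-simplices (10): [v_0], [v_1], [v_2], [v_3], [v_4], [v_5], [v_6], [v_7], [v_8], [v_9]
  1-simplices (23): (23 of them)
  2-simplices (17): (17 of them)
  3-simplices (4): [v_0,v_1,v_3,v_6], [v_0,v_1,v_3,v_8], [v_0,v_3,v_5,v_8], [v_1,v_3,v_6,v_9]

so the chain groups are C_0 ≅ Z^10, C_1 ≅ Z^23, C_2 ≅ Z^17, C_3 ≅ Z^4.

∂_1: C_1 → C_0 is given by ∂[p,q] = [q] − [p].
The resulting 10×23 matrix has rank 9, and its Smith normal form has invariant factors (1,1,1,1,1,1,1,1,1).

The boundary map ∂_2: C_2 → C_1 maps a triangle to the signed sum of its edges. For instance
  ∂[v_2,v_4,v_7] = [v_4,v_7] − [v_2,v_7] + [v_2,v_4],
  ∂[v_4,v_7,v_8] = [v_7,v_8] − [v_4,v_8] + [v_4,v_7].
The resulting 23×17 matrix has rank 13, and its Smith normal form has invariant factors (1,1,1,1,1,1,1,1,1,1,1,1,1).

Boundary ∂_3: C_3 → C_2 sends each 3-simplex σ to the alternating sum Σ_i (−1)^i (σ with its i-th vertex removed). For instance
  ∂[v_0,v_1,v_3,v_6] = [v_1,v_3,v_6] − [v_0,v_3,v_6] + [v_0,v_1,v_6] − [v_0,v_1,v_3],
  ∂[v_1,v_3,v_6,v_9] = [v_3,v_6,v_9] − [v_1,v_6,v_9] + [v_1,v_3,v_9] − [v_1,v_3,v_6].
The resulting 17×4 matrix has rank 4, and its Smith normal form has invariant factors (1,1,1,1).

From H_k ≅ ker(∂_k) / im(∂_{k+1}) we obtain:

  H_0: rank C_0 − rank ∂_1 = 10 − 9 = 1, and the invariant factors of ∂_1 are all 1, so H_0 = Z.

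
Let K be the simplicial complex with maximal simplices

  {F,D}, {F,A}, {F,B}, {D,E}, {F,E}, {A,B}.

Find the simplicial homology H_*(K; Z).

Take the total order A < B < D < E < F on the vertex set. Then K (dimension 1) consists of the simplices:

  0-simplices (5): A, B, D, E, F
  1-simplices (6): AB, AF, BF, DE, DF, EF

so the chain groups are C_0 ≅ Z^5, C_1 ≅ Z^6.

Boundary ∂_1: C_1 → C_0 maps an edge to its endpoints' difference, ∂[p,q] = q − p. For instance
  ∂AB = B − A.
This gives a 5×6 integer matrix of rank 4; reducing to Smith normal form yields diagonal entries (1,1,1,1).

Reading off H_k = ker ∂_k / im ∂_{k+1}:

  H_0: rank C_0 − rank ∂_1 = 5 − 4 = 1, and the invariant factors of ∂_1 are all 1, so H_0 ≅ Z.
  H_1: rank ker ∂_1 − rank ∂_2 = (6 − 4) − 0 = 2, and there is no ∂_2, so H_1 ≅ Z^2.

As a check, the Euler characteristic is 5 − 6 = -1, which agrees with 1 − 2 = -1.

H_0 ≅ Z,  H_1 ≅ Z^2.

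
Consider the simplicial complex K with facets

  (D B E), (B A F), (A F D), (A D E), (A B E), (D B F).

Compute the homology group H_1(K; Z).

Fix the vertex order A < B < D < E < F and write every simplex with vertices in increasing order. Then dim K = 2 and the simplices of K are:

  0-simplices (5): A, B, D, E, F
  1-simplices (9): AB, AD, AE, AF, BD, BE, BF, DE, DF
  2-simplices (6): ABE, ABF, ADE, ADF, BDE, BDF

Hence C_0 ≅ Z^5, C_1 ≅ Z^9, C_2 ≅ Z^6.

The boundary map ∂_1: C_1 → C_0 sends each edge [p,q] (with p < q) to q − p. For instance
  ∂BF = F − B.
The resulting 5×9 matrix has rank 4, and its Smith normal form has invariant factors (1,1,1,1).

∂_2: C_2 → C_1 acts by ∂[p,q,r] = [q,r] − [p,r] + [p,q]. For instance
  ∂ABF = BF − AF + AB,
  ∂BDE = DE − BE + BD.
The 9×6 boundary matrix has rank 5 and Smith normal form diag(1,1,1,1,1).

Reading off H_k = ker ∂_k / im ∂_{k+1}:

  H_1: rank ker ∂_1 − rank ∂_2 = (9 − 4) − 5 = 0, and the invariant factors of ∂_2 are all 1, so H_1 = 0.

H_1 ≅ 0.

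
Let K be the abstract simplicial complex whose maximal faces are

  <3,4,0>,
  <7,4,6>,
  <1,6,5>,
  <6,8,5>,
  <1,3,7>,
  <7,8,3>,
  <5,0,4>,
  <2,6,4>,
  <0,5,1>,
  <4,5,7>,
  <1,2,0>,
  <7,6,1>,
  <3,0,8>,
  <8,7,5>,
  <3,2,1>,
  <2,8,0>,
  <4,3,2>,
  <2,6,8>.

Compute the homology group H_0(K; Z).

Fix the vertex order 0 < 1 < 2 < 3 < 4 < 5 < 6 < 7 < 8 and write every simplex with vertices in increasing order. Then dim K = 2 and the simplices of K are:

  0-simplices (9): [0], [1], [2], [3], [4], [5], [6], [7], [8]
  1-simplices (27): (27 of them)
  2-simplices (18): [0,1,2], [0,1,5], [0,2,8], [0,3,4], [0,3,8], [0,4,5], [1,2,3], [1,3,7], [1,5,6], [1,6,7], [2,3,4], [2,4,6], [2,6,8], [3,7,8], [4,5,7], [4,6,7], [5,6,8], [5,7,8]

so the chain groups are C_0 ≅ Z^9, C_1 ≅ Z^27, C_2 ≅ Z^18.

∂_1: C_1 → C_0 is given by ∂[p,q] = [q] − [p].
The resulting 9×27 matrix has rank 8, and its Smith normal form has invariant factors (1,1,1,1,1,1,1,1).

The boundary map ∂_2: C_2 → C_1 sends each 2-simplex [p,q,r] to [q,r] − [p,r] + [p,q]. For instance
  ∂[2,3,4] = [3,4] − [2,4] + [2,3],
  ∂[0,2,8] = [2,8] − [0,8] + [0,2].
As a 27×18 matrix over Z this has rank 18, with invariant factors (1,1,1,1,1,1,1,1,1,1,1,1,1,1,1,1,1,2).

Computing H_k = (kernel of ∂_k) / (image of ∂_{k+1}):

  H_0: rank C_0 − rank ∂_1 = 9 − 8 = 1, and the invariant factors of ∂_1 are all 1, so H_0 = Z.

(K is a triangulation of the Klein bottle.)

H_0 = Z.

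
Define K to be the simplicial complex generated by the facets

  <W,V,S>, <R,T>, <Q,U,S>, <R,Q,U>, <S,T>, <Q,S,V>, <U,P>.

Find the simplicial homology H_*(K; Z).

H_0 ≅ Z,  H_1 ≅ Z,  H_2 = 0.

Order the vertices as P < Q < R < S < T < U < V < W. Listing each simplex with vertices in this order, K has dimension 2 with simplices:

  0-simplices (8): P, Q, R, S, T, U, V, W
  1-simplices (12): PU, QR, QS, QU, QV, RT, RU, ST, SU, SV, SW, VW
  2-simplices (4): QRU, QSU, QSV, SVW

Hence C_0 ≅ Z^8, C_1 ≅ Z^12, C_2 ≅ Z^4.

∂_1: C_1 → C_0 sends each edge [p,q] (with p < q) to q − p. For instance
  ∂RU = U − R.
The resulting 8×12 matrix has rank 7, and its Smith normal form has invariant factors (1,1,1,1,1,1,1).

The boundary map ∂_2: C_2 → C_1 maps a triangle to the signed sum of its edges. For instance
  ∂QRU = RU − QU + QR,
  ∂QSV = SV − QV + QS.
The resulting 12×4 matrix has rank 4, and its Smith normal form has invariant factors (1,1,1,1).

Computing H_k = (kernel of ∂_k) / (image of ∂_{k+1}):

  H_0: rank C_0 − rank ∂_1 = 8 − 7 = 1, and the invariant factors of ∂_1 are all 1, so H_0 ≅ Z.
  H_1: rank ker ∂_1 − rank ∂_2 = (12 − 7) − 4 = 1, and the invariant factors of ∂_2 are all 1, so H_1 ≅ Z.
  H_2: rank ker ∂_2 − rank ∂_3 = (4 − 4) − 0 = 0, and there is no ∂_3, so H_2 ≅ 0.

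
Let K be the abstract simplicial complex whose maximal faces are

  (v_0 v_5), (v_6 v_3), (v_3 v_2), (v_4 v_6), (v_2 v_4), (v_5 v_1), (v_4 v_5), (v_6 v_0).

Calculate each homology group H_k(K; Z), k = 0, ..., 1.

K has 7 vertices, 8 edges.
rank ∂_0 = 0, rank ∂_1 = 6 ⇒ b_0 = 7 − 0 − 6 = 1; all invariant factors of ∂_1 are 1 so no torsion. So H_0 ≅ Z.
rank ∂_1 = 6, rank ∂_2 = 0 ⇒ b_1 = 8 − 6 − 0 = 2. So H_1 ≅ Z^2.

H_0 = Z,  H_1 = Z^2.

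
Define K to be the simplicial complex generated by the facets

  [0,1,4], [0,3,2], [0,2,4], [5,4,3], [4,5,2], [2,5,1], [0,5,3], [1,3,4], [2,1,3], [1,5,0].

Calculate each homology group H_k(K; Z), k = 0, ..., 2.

Take the total order 0 < 1 < 2 < 3 < 4 < 5 on the vertex set. Then K (dimension 2) consists of the simplices:

  0-simplices (6): [0], [1], [2], [3], [4], [5]
  1-simplices (15): [0,1], [0,2], [0,3], [0,4], [0,5], [1,2], [1,3], [1,4], [1,5], [2,3], [2,4], [2,5], [3,4], [3,5], [4,5]
  2-simplices (10): [0,1,4], [0,1,5], [0,2,3], [0,2,4], [0,3,5], [1,2,3], [1,2,5], [1,3,4], [2,4,5], [3,4,5]

so the chain groups are C_0 ≅ Z^6, C_1 ≅ Z^15, C_2 ≅ Z^10.

∂_1: C_1 → C_0 sends each edge [p,q] (with p < q) to q − p. For instance
  ∂[1,3] = [3] − [1].
The 6×15 boundary matrix has rank 5 and Smith normal form diag(1,1,1,1,1).

Boundary ∂_2: C_2 → C_1 sends each 2-simplex [p,q,r] to [q,r] − [p,r] + [p,q]. For instance
  ∂[1,2,3] = [2,3] − [1,3] + [1,2],
  ∂[2,4,5] = [4,5] − [2,5] + [2,4].
This gives a 15×10 integer matrix of rank 10; reducing to Smith normal form yields diagonal entries (1,1,1,1,1,1,1,1,1,2).

Computing H_k = (kernel of ∂_k) / (image of ∂_{k+1}):

  H_0: rank C_0 − rank ∂_1 = 6 − 5 = 1, and the invariant factors of ∂_1 are all 1, so H_0 ≅ Z.
  H_1: rank ker ∂_1 − rank ∂_2 = (15 − 5) − 10 = 0, and ∂_2 has invariant factor 2 > 1, so H_1 ≅ Z/2Z.
  H_2: rank ker ∂_2 − rank ∂_3 = (10 − 10) − 0 = 0, and there is no ∂_3, so H_2 ≅ 0.

H_0 = Z,  H_1 = Z/2Z,  H_2 = 0.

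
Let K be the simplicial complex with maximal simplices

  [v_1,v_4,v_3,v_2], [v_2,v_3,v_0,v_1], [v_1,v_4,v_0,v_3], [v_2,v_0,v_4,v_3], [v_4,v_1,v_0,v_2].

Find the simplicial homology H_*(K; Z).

Order the vertices as v_0 < v_1 < v_2 < v_3 < v_4. Listing each simplex with vertices in this order, K has dimension 3 with simplices:

  0-simplices (5): [v_0], [v_1], [v_2], [v_3], [v_4]
  1-simplices (10): [v_0,v_1], [v_0,v_2], [v_0,v_3], [v_0,v_4], [v_1,v_2], [v_1,v_3], [v_1,v_4], [v_2,v_3], [v_2,v_4], [v_3,v_4]
  2-simplices (10): [v_0,v_1,v_2], [v_0,v_1,v_3], [v_0,v_1,v_4], [v_0,v_2,v_3], [v_0,v_2,v_4], [v_0,v_3,v_4], [v_1,v_2,v_3], [v_1,v_2,v_4], [v_1,v_3,v_4], [v_2,v_3,v_4]
  3-simplices (5): [v_0,v_1,v_2,v_3], [v_0,v_1,v_2,v_4], [v_0,v_1,v_3,v_4], [v_0,v_2,v_3,v_4], [v_1,v_2,v_3,v_4]

so the chain groups are C_0 ≅ Z^5, C_1 ≅ Z^10, C_2 ≅ Z^10, C_3 ≅ Z^5.

Boundary ∂_1: C_1 → C_0 sends each edge [p,q] (with p < q) to q − p. For instance
  ∂[v_0,v_1] = [v_1] − [v_0].
As a 5×10 matrix over Z this has rank 4, with invariant factors (1,1,1,1).

∂_2: C_2 → C_1 acts by ∂[p,q,r] = [q,r] − [p,r] + [p,q]. For instance
  ∂[v_0,v_1,v_4] = [v_1,v_4] − [v_0,v_4] + [v_0,v_1],
  ∂[v_1,v_2,v_3] = [v_2,v_3] − [v_1,v_3] + [v_1,v_2].
The 10×10 boundary matrix has rank 6 and Smith normal form diag(1,1,1,1,1,1).

Boundary ∂_3: C_3 → C_2 sends each 3-simplex σ to the alternating sum Σ_i (−1)^i (σ with its i-th vertex removed). For instance
  ∂[v_0,v_1,v_2,v_3] = [v_1,v_2,v_3] − [v_0,v_2,v_3] + [v_0,v_1,v_3] − [v_0,v_1,v_2],
  ∂[v_1,v_2,v_3,v_4] = [v_2,v_3,v_4] − [v_1,v_3,v_4] + [v_1,v_2,v_4] − [v_1,v_2,v_3].
This gives a 10×5 integer matrix of rank 4; reducing to Smith normal form yields diagonal entries (1,1,1,1).

Now H_k = ker ∂_k / im ∂_{k+1}, so:

  H_0: rank C_0 − rank ∂_1 = 5 − 4 = 1, and the invariant factors of ∂_1 are all 1, so H_0 ≅ Z.
  H_1: rank ker ∂_1 − rank ∂_2 = (10 − 4) − 6 = 0, and the invariant factors of ∂_2 are all 1, so H_1 ≅ 0.
  H_2: rank ker ∂_2 − rank ∂_3 = (10 − 6) − 4 = 0, and the invariant factors of ∂_3 are all 1, so H_2 ≅ 0.
  H_3: rank ker ∂_3 − rank ∂_4 = (5 − 4) − 0 = 1, and there is no ∂_4, so H_3 ≅ Z.

H_0 = Z,  H_1 = 0,  H_2 = 0,  H_3 = Z.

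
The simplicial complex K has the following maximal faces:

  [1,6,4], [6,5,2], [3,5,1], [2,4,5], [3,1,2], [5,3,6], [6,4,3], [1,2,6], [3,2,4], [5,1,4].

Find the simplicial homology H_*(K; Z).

H_0 ≅ Z,  H_1 ≅ Z/2,  H_2 = 0.

Fix the vertex order 1 < 2 < 3 < 4 < 5 < 6 and write every simplex with vertices in increasing order. Then dim K = 2 and the simplices of K are:

  0-simplices (6): [1], [2], [3], [4], [5], [6]
  1-simplices (15): [1,2], [1,3], [1,4], [1,5], [1,6], [2,3], [2,4], [2,5], [2,6], [3,4], [3,5], [3,6], [4,5], [4,6], [5,6]
  2-simplices (10): [1,2,3], [1,2,6], [1,3,5], [1,4,5], [1,4,6], [2,3,4], [2,4,5], [2,5,6], [3,4,6], [3,5,6]

giving chain groups C_0 ≅ Z^6, C_1 ≅ Z^15, C_2 ≅ Z^10.

The boundary map ∂_1: C_1 → C_0 is given by ∂[p,q] = [q] − [p].
As a 6×15 matrix over Z this has rank 5, with invariant factors (1,1,1,1,1).

∂_2: C_2 → C_1 maps a triangle to the signed sum of its edges. For instance
  ∂[1,3,5] = [3,5] − [1,5] + [1,3],
  ∂[3,5,6] = [5,6] − [3,6] + [3,5].
The resulting 15×10 matrix has rank 10, and its Smith normal form has invariant factors (1,1,1,1,1,1,1,1,1,2).

Now H_k = ker ∂_k / im ∂_{k+1}, so:

  H_0: rank C_0 − rank ∂_1 = 6 − 5 = 1, and the invariant factors of ∂_1 are all 1, so H_0 ≅ Z.
  H_1: rank ker ∂_1 − rank ∂_2 = (15 − 5) − 10 = 0, and ∂_2 has invariant factor 2 > 1, so H_1 ≅ Z/2.
  H_2: rank ker ∂_2 − rank ∂_3 = (10 − 10) − 0 = 0, and there is no ∂_3, so H_2 ≅ 0.

As a check, the Euler characteristic is 6 − 15 + 10 = 1, which agrees with 1 − 0 + 0 = 1.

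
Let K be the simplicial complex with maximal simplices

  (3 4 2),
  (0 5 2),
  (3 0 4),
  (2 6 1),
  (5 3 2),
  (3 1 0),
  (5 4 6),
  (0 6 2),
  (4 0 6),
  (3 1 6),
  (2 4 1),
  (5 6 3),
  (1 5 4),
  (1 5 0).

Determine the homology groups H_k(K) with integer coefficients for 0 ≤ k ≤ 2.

H_0 ≅ Z,  H_1 ≅ Z^2,  H_2 ≅ Z.

We work with the vertex ordering 0 < 1 < 2 < 3 < 4 < 5 < 6. The simplices of K, each written with vertices in increasing order, are:

  0-simplices (7): [0], [1], [2], [3], [4], [5], [6]
  1-simplices (21): [0,1], [0,2], [0,3], [0,4], [0,5], [0,6], [1,2], [1,3], [1,4], [1,5], [1,6], [2,3], [2,4], [2,5], [2,6], [3,4], [3,5], [3,6], [4,5], [4,6], [5,6]
  2-simplices (14): [0,1,3], [0,1,5], [0,2,5], [0,2,6], [0,3,4], [0,4,6], [1,2,4], [1,2,6], [1,3,6], [1,4,5], [2,3,4], [2,3,5], [3,5,6], [4,5,6]

so the chain groups are C_0 ≅ Z^7, C_1 ≅ Z^21, C_2 ≅ Z^14.

∂_1: C_1 → C_0 is given by ∂[p,q] = [q] − [p]. For instance
  ∂[2,4] = [4] − [2].
As a 7×21 matrix over Z this has rank 6, with invariant factors (1,1,1,1,1,1).

The boundary map ∂_2: C_2 → C_1 acts by ∂[p,q,r] = [q,r] − [p,r] + [p,q]. For instance
  ∂[0,2,6] = [2,6] − [0,6] + [0,2],
  ∂[2,3,5] = [3,5] − [2,5] + [2,3].
As a 21×14 matrix over Z this has rank 13, with invariant factors (1,1,1,1,1,1,1,1,1,1,1,1,1).

Reading off H_k = ker ∂_k / im ∂_{k+1}:

  H_0: rank C_0 − rank ∂_1 = 7 − 6 = 1, and the invariant factors of ∂_1 are all 1, so H_0 = Z.
  H_1: rank ker ∂_1 − rank ∂_2 = (21 − 6) − 13 = 2, and the invariant factors of ∂_2 are all 1, so H_1 = Z^2.
  H_2: rank ker ∂_2 − rank ∂_3 = (14 − 13) − 0 = 1, and there is no ∂_3, so H_2 = Z.

(K is a triangulation of the torus T^2.)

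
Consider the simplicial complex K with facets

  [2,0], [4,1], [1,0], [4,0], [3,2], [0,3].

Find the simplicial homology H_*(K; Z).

H_0 ≅ Z,  H_1 ≅ Z^2.

Order the vertices as 0 < 1 < 2 < 3 < 4. Listing each simplex with vertices in this order, K has dimension 1 with simplices:

  0-simplices (5): [0], [1], [2], [3], [4]
  1-simplices (6): [0,1], [0,2], [0,3], [0,4], [1,4], [2,3]

giving chain groups C_0 ≅ Z^5, C_1 ≅ Z^6.

∂_1: C_1 → C_0 sends each edge [p,q] (with p < q) to q − p. For instance
  ∂[0,1] = [1] − [0].
The 5×6 boundary matrix has rank 4 and Smith normal form diag(1,1,1,1).

Reading off H_k = ker ∂_k / im ∂_{k+1}:

  H_0: rank C_0 − rank ∂_1 = 5 − 4 = 1, and the invariant factors of ∂_1 are all 1, so H_0 ≅ Z.
  H_1: rank ker ∂_1 − rank ∂_2 = (6 − 4) − 0 = 2, and there is no ∂_2, so H_1 ≅ Z^2.

As a check, the Euler characteristic is 5 − 6 = -1, which agrees with 1 − 2 = -1.
(K is a triangulation of a wedge of 2 circles.)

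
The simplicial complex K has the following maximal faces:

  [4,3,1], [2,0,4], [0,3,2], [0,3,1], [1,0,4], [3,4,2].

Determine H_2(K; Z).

Fix the vertex order 0 < 1 < 2 < 3 < 4 and write every simplex with vertices in increasing order. Then dim K = 2 and the simplices of K are:

  0-simplices (5): [0], [1], [2], [3], [4]
  1-simplices (9): [0,1], [0,2], [0,3], [0,4], [1,3], [1,4], [2,3], [2,4], [3,4]
  2-simplices (6): [0,1,3], [0,1,4], [0,2,3], [0,2,4], [1,3,4], [2,3,4]

giving chain groups C_0 ≅ Z^5, C_1 ≅ Z^9, C_2 ≅ Z^6.

The boundary map ∂_1: C_1 → C_0 sends each edge [p,q] (with p < q) to q − p. For instance
  ∂[2,3] = [3] − [2].
The 5×9 boundary matrix has rank 4 and Smith normal form diag(1,1,1,1).

∂_2: C_2 → C_1 sends each 2-simplex [p,q,r] to [q,r] − [p,r] + [p,q]. For instance
  ∂[0,1,4] = [1,4] − [0,4] + [0,1],
  ∂[0,1,3] = [1,3] − [0,3] + [0,1].
As a 9×6 matrix over Z this has rank 5, with invariant factors (1,1,1,1,1).

Now H_k = ker ∂_k / im ∂_{k+1}, so:

  H_2: rank ker ∂_2 − rank ∂_3 = (6 − 5) − 0 = 1, and there is no ∂_3, so H_2 = Z.

(K is a triangulation of the 2-sphere S^2.)

H_2 ≅ Z.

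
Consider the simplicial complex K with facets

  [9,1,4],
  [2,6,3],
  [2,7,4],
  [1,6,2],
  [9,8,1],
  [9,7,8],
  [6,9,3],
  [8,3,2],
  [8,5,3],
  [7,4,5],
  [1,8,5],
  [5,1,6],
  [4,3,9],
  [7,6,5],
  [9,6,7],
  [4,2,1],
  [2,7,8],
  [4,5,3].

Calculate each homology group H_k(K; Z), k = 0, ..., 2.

H_0 = Z,  H_1 = Z^2,  H_2 = Z.

Order the vertices as 1 < 2 < 3 < 4 < 5 < 6 < 7 < 8 < 9. Listing each simplex with vertices in this order, K has dimension 2 with simplices:

  0-simplices (9): [1], [2], [3], [4], [5], [6], [7], [8], [9]
  1-simplices (27): (27 of them)
  2-simplices (18): [1,2,4], [1,2,6], [1,4,9], [1,5,6], [1,5,8], [1,8,9], [2,3,6], [2,3,8], [2,4,7], [2,7,8], [3,4,5], [3,4,9], [3,5,8], [3,6,9], [4,5,7], [5,6,7], [6,7,9], [7,8,9]

Hence C_0 ≅ Z^9, C_1 ≅ Z^27, C_2 ≅ Z^18.

∂_1: C_1 → C_0 is given by ∂[p,q] = [q] − [p]. For instance
  ∂[3,5] = [5] − [3].
The resulting 9×27 matrix has rank 8, and its Smith normal form has invariant factors (1,1,1,1,1,1,1,1).

The boundary map ∂_2: C_2 → C_1 maps a triangle to the signed sum of its edges. For instance
  ∂[7,8,9] = [8,9] − [7,9] + [7,8],
  ∂[2,7,8] = [7,8] − [2,8] + [2,7].
The 27×18 boundary matrix has rank 17 and Smith normal form diag(1,1,1,1,1,1,1,1,1,1,1,1,1,1,1,1,1).

Computing H_k = (kernel of ∂_k) / (image of ∂_{k+1}):

  H_0: rank C_0 − rank ∂_1 = 9 − 8 = 1, and the invariant factors of ∂_1 are all 1, so H_0 ≅ Z.
  H_1: rank ker ∂_1 − rank ∂_2 = (27 − 8) − 17 = 2, and the invariant factors of ∂_2 are all 1, so H_1 ≅ Z^2.
  H_2: rank ker ∂_2 − rank ∂_3 = (18 − 17) − 0 = 1, and there is no ∂_3, so H_2 ≅ Z.

As a check, the Euler characteristic is 9 − 27 + 18 = 0, which agrees with 1 − 2 + 1 = 0.
(K is a triangulation of the torus T^2.)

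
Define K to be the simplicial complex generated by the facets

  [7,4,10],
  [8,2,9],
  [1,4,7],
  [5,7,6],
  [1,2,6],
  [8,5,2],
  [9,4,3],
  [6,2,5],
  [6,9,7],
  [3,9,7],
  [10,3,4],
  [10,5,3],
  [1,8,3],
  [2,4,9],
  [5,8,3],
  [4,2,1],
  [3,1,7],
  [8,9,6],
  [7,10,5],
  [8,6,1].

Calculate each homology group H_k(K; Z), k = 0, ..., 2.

Take the total order 1 < 2 < 3 < 4 < 5 < 6 < 7 < 8 < 9 < 10 on the vertex set. Then K (dimension 2) consists of the simplices:

  0-simplices (10): [1], [2], [3], [4], [5], [6], [7], [8], [9], [10]
  1-simplices (30): (30 of them)
  2-simplices (20): (20 of them)

Hence C_0 ≅ Z^10, C_1 ≅ Z^30, C_2 ≅ Z^20.

∂_1: C_1 → C_0 maps an edge to its endpoints' difference, ∂[p,q] = q − p.
The resulting 10×30 matrix has rank 9, and its Smith normal form has invariant factors (1,1,1,1,1,1,1,1,1).

Boundary ∂_2: C_2 → C_1 acts by ∂[p,q,r] = [q,r] − [p,r] + [p,q]. For instance
  ∂[3,5,8] = [5,8] − [3,8] + [3,5],
  ∂[1,2,4] = [2,4] − [1,4] + [1,2].
This gives a 30×20 integer matrix of rank 20; reducing to Smith normal form yields diagonal entries (1,1,1,1,1,1,1,1,1,1,1,1,1,1,1,1,1,1,1,2).

From H_k ≅ ker(∂_k) / im(∂_{k+1}) we obtain:

  H_0: rank C_0 − rank ∂_1 = 10 − 9 = 1, and the invariant factors of ∂_1 are all 1, so H_0 ≅ Z.
  H_1: rank ker ∂_1 − rank ∂_2 = (30 − 9) − 20 = 1, and ∂_2 has invariant factor 2 > 1, so H_1 ≅ Z ⊕ Z_2.
  H_2: rank ker ∂_2 − rank ∂_3 = (20 − 20) − 0 = 0, and there is no ∂_3, so H_2 ≅ 0.

As a check, the Euler characteristic is 10 − 30 + 20 = 0, which agrees with 1 − 1 + 0 = 0.

H_0 = Z,  H_1 = Z ⊕ Z_2,  H_2 = 0.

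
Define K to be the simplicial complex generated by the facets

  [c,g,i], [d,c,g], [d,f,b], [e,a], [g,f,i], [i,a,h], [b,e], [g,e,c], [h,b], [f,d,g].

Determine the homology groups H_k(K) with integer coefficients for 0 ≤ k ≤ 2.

Fix the vertex order a < b < c < d < e < f < g < h < i and write every simplex with vertices in increasing order. Then dim K = 2 and the simplices of K are:

  0-simplices (9): a, b, c, d, e, f, g, h, i
  1-simplices (18): ae, ah, ai, bd, be, bf, bh, cd, ce, cg, ci, df, dg, eg, fg, fi, gi, hi
  2-simplices (7): ahi, bdf, cdg, ceg, cgi, dfg, fgi

so the chain groups are C_0 ≅ Z^9, C_1 ≅ Z^18, C_2 ≅ Z^7.

Boundary ∂_1: C_1 → C_0 is given by ∂[p,q] = [q] − [p]. For instance
  ∂be = e − b.
The resulting 9×18 matrix has rank 8, and its Smith normal form has invariant factors (1,1,1,1,1,1,1,1).

Boundary ∂_2: C_2 → C_1 maps a triangle to the signed sum of its edges. For instance
  ∂cgi = gi − ci + cg,
  ∂bdf = df − bf + bd.
As a 18×7 matrix over Z this has rank 7, with invariant factors (1,1,1,1,1,1,1).

Now H_k = ker ∂_k / im ∂_{k+1}, so:

  H_0: rank C_0 − rank ∂_1 = 9 − 8 = 1, and the invariant factors of ∂_1 are all 1, so H_0 = Z.
  H_1: rank ker ∂_1 − rank ∂_2 = (18 − 8) − 7 = 3, and the invariant factors of ∂_2 are all 1, so H_1 = Z^3.
  H_2: rank ker ∂_2 − rank ∂_3 = (7 − 7) − 0 = 0, and there is no ∂_3, so H_2 = 0.

As a check, the Euler characteristic is 9 − 18 + 7 = -2, which agrees with 1 − 3 + 0 = -2.

H_0 ≅ Z,  H_1 ≅ Z^3,  H_2 = 0.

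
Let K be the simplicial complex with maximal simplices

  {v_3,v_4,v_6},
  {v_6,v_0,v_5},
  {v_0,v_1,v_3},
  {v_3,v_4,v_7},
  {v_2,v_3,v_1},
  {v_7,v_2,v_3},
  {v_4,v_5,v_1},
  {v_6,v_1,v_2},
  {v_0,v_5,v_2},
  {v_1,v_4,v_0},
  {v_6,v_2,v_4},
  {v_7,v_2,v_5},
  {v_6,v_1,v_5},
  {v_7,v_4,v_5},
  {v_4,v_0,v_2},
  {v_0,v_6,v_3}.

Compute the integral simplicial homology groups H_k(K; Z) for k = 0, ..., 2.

Fix the vertex order v_0 < v_1 < v_2 < v_3 < v_4 < v_5 < v_6 < v_7 and write every simplex with vertices in increasing order. Then dim K = 2 and the simplices of K are:

  0-simplices (8): [v_0], [v_1], [v_2], [v_3], [v_4], [v_5], [v_6], [v_7]
  1-simplices (24): (24 of them)
  2-simplices (16): (16 of them)

Hence C_0 ≅ Z^8, C_1 ≅ Z^24, C_2 ≅ Z^16.

The boundary map ∂_1: C_1 → C_0 sends each edge [p,q] (with p < q) to q − p. For instance
  ∂[v_2,v_7] = [v_7] − [v_2].
This gives a 8×24 integer matrix of rank 7; reducing to Smith normal form yields diagonal entries (1,1,1,1,1,1,1).

∂_2: C_2 → C_1 acts by ∂[p,q,r] = [q,r] − [p,r] + [p,q]. For instance
  ∂[v_1,v_2,v_6] = [v_2,v_6] − [v_1,v_6] + [v_1,v_2],
  ∂[v_0,v_3,v_6] = [v_3,v_6] − [v_0,v_6] + [v_0,v_3].
The resulting 24×16 matrix has rank 15, and its Smith normal form has invariant factors (1,1,1,1,1,1,1,1,1,1,1,1,1,1,1).

Reading off H_k = ker ∂_k / im ∂_{k+1}:

  H_0: rank C_0 − rank ∂_1 = 8 − 7 = 1, and the invariant factors of ∂_1 are all 1, so H_0 = Z.
  H_1: rank ker ∂_1 − rank ∂_2 = (24 − 7) − 15 = 2, and the invariant factors of ∂_2 are all 1, so H_1 = Z^2.
  H_2: rank ker ∂_2 − rank ∂_3 = (16 − 15) − 0 = 1, and there is no ∂_3, so H_2 = Z.

H_0 = Z,  H_1 = Z^2,  H_2 = Z.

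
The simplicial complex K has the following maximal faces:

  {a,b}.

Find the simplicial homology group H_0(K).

H_0 ≅ Z.

Order the vertices as a < b. Listing each simplex with vertices in this order, K has dimension 1 with simplices:

  0-simplices (2): a, b
  1-simplices (1): ab

so the chain groups are C_0 ≅ Z^2, C_1 ≅ Z^1.

The boundary map ∂_1: C_1 → C_0 sends each edge [p,q] (with p < q) to q − p.
As a 2×1 matrix over Z this has rank 1, with invariant factors (1).

Computing H_k = (kernel of ∂_k) / (image of ∂_{k+1}):

  H_0: rank C_0 − rank ∂_1 = 2 − 1 = 1, and the invariant factors of ∂_1 are all 1, so H_0 = Z.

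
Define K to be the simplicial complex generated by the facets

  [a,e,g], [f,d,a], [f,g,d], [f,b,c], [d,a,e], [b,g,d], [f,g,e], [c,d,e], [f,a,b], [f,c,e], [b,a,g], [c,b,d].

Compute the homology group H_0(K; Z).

Fix the vertex order a < b < c < d < e < f < g and write every simplex with vertices in increasing order. Then dim K = 2 and the simplices of K are:

  0-simplices (7): a, b, c, d, e, f, g
  1-simplices (18): ab, ad, ae, af, ag, bc, bd, bf, bg, cd, ce, cf, de, df, dg, ef, eg, fg
  2-simplices (12): abf, abg, ade, adf, aeg, bcd, bcf, bdg, cde, cef, dfg, efg

so the chain groups are C_0 ≅ Z^7, C_1 ≅ Z^18, C_2 ≅ Z^12.

The boundary map ∂_1: C_1 → C_0 sends each edge [p,q] (with p < q) to q − p. For instance
  ∂ad = d − a.
The 7×18 boundary matrix has rank 6 and Smith normal form diag(1,1,1,1,1,1).

∂_2: C_2 → C_1 acts by ∂[p,q,r] = [q,r] − [p,r] + [p,q]. For instance
  ∂abg = bg − ag + ab,
  ∂ade = de − ae + ad.
As a 18×12 matrix over Z this has rank 12, with invariant factors (1,1,1,1,1,1,1,1,1,1,1,2).

Now H_k = ker ∂_k / im ∂_{k+1}, so:

  H_0: rank C_0 − rank ∂_1 = 7 − 6 = 1, and the invariant factors of ∂_1 are all 1, so H_0 = Z.

H_0 ≅ Z.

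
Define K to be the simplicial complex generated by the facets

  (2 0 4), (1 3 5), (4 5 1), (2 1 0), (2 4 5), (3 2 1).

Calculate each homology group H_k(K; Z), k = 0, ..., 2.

K has 6 vertices, 12 edges, 6 triangles.
rank ∂_0 = 0, rank ∂_1 = 5 ⇒ b_0 = 6 − 0 − 5 = 1; all invariant factors of ∂_1 are 1 so no torsion. So H_0 ≅ Z.
rank ∂_1 = 5, rank ∂_2 = 6 ⇒ b_1 = 12 − 5 − 6 = 1; all invariant factors of ∂_2 are 1 so no torsion. So H_1 ≅ Z.
rank ∂_2 = 6, rank ∂_3 = 0 ⇒ b_2 = 6 − 6 − 0 = 0. So H_2 ≅ 0.

H_0 ≅ Z,  H_1 ≅ Z,  H_2 = 0.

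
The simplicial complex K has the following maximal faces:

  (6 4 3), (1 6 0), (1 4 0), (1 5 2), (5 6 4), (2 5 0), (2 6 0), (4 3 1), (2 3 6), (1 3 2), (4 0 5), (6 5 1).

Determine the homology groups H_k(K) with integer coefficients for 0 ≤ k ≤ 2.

H_0 = Z,  H_1 = Z_2,  H_2 = 0.

We work with the vertex ordering 0 < 1 < 2 < 3 < 4 < 5 < 6. The simplices of K, each written with vertices in increasing order, are:

  0-simplices (7): [0], [1], [2], [3], [4], [5], [6]
  1-simplices (18): [0,1], [0,2], [0,4], [0,5], [0,6], [1,2], [1,3], [1,4], [1,5], [1,6], [2,3], [2,5], [2,6], [3,4], [3,6], [4,5], [4,6], [5,6]
  2-simplices (12): [0,1,4], [0,1,6], [0,2,5], [0,2,6], [0,4,5], [1,2,3], [1,2,5], [1,3,4], [1,5,6], [2,3,6], [3,4,6], [4,5,6]

Hence C_0 ≅ Z^7, C_1 ≅ Z^18, C_2 ≅ Z^12.

Boundary ∂_1: C_1 → C_0 maps an edge to its endpoints' difference, ∂[p,q] = q − p.
The resulting 7×18 matrix has rank 6, and its Smith normal form has invariant factors (1,1,1,1,1,1).

Boundary ∂_2: C_2 → C_1 acts by ∂[p,q,r] = [q,r] − [p,r] + [p,q]. For instance
  ∂[1,5,6] = [5,6] − [1,6] + [1,5],
  ∂[2,3,6] = [3,6] − [2,6] + [2,3].
This gives a 18×12 integer matrix of rank 12; reducing to Smith normal form yields diagonal entries (1,1,1,1,1,1,1,1,1,1,1,2).

Computing H_k = (kernel of ∂_k) / (image of ∂_{k+1}):

  H_0: rank C_0 − rank ∂_1 = 7 − 6 = 1, and the invariant factors of ∂_1 are all 1, so H_0 = Z.
  H_1: rank ker ∂_1 − rank ∂_2 = (18 − 6) − 12 = 0, and ∂_2 has invariant factor 2 > 1, so H_1 = Z_2.
  H_2: rank ker ∂_2 − rank ∂_3 = (12 − 12) − 0 = 0, and there is no ∂_3, so H_2 = 0.

As a check, the Euler characteristic is 7 − 18 + 12 = 1, which agrees with 1 − 0 + 0 = 1.
(K is a triangulation of the real projective plane RP^2.)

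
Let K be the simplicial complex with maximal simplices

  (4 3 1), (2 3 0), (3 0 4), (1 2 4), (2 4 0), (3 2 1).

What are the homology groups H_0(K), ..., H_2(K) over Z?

H_0 = Z,  H_1 = 0,  H_2 = Z.

We work with the vertex ordering 0 < 1 < 2 < 3 < 4. The simplices of K, each written with vertices in increasing order, are:

  0-simplices (5): [0], [1], [2], [3], [4]
  1-simplices (9): [0,2], [0,3], [0,4], [1,2], [1,3], [1,4], [2,3], [2,4], [3,4]
  2-simplices (6): [0,2,3], [0,2,4], [0,3,4], [1,2,3], [1,2,4], [1,3,4]

so the chain groups are C_0 ≅ Z^5, C_1 ≅ Z^9, C_2 ≅ Z^6.

Boundary ∂_1: C_1 → C_0 maps an edge to its endpoints' difference, ∂[p,q] = q − p. For instance
  ∂[0,2] = [2] − [0].
This gives a 5×9 integer matrix of rank 4; reducing to Smith normal form yields diagonal entries (1,1,1,1).

The boundary map ∂_2: C_2 → C_1 acts by ∂[p,q,r] = [q,r] − [p,r] + [p,q]. For instance
  ∂[1,2,3] = [2,3] − [1,3] + [1,2],
  ∂[0,3,4] = [3,4] − [0,4] + [0,3].
The 9×6 boundary matrix has rank 5 and Smith normal form diag(1,1,1,1,1).

From H_k ≅ ker(∂_k) / im(∂_{k+1}) we obtain:

  H_0: rank C_0 − rank ∂_1 = 5 − 4 = 1, and the invariant factors of ∂_1 are all 1, so H_0 = Z.
  H_1: rank ker ∂_1 − rank ∂_2 = (9 − 4) − 5 = 0, and the invariant factors of ∂_2 are all 1, so H_1 = 0.
  H_2: rank ker ∂_2 − rank ∂_3 = (6 − 5) − 0 = 1, and there is no ∂_3, so H_2 = Z.

As a check, the Euler characteristic is 5 − 9 + 6 = 2, which agrees with 1 − 0 + 1 = 2.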